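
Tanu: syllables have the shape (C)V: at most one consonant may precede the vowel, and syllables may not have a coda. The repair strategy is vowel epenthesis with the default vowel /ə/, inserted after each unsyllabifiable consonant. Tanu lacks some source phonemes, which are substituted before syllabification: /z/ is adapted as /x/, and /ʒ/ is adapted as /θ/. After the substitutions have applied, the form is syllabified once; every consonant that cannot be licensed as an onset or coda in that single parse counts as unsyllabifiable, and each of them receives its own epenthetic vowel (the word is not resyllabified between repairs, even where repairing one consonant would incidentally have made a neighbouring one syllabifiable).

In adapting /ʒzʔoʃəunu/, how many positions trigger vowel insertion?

After substitution the input is /θxʔoʃəunu/.
The unsyllabifiable consonants are /θ/, /x/; each receives one epenthetic vowel.

2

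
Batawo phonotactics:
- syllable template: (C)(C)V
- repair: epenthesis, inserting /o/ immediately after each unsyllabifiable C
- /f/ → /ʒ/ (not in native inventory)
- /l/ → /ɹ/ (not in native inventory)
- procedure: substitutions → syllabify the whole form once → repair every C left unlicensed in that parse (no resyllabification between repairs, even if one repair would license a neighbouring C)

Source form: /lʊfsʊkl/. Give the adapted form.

Substitution: /l/ → /ɹ/, /f/ → /ʒ/, giving /ɹʊʒsʊkɹ/.
Under (C)(C)V, the unsyllabifiable consonants are /k/, /ɹ/ (no codas are permitted; onsets may contain at most 2 consonants).
Epenthesis after each stranded consonant: /k/ → /ko/, /ɹ/ → /ɹo/.

ɹʊʒsʊkoɹo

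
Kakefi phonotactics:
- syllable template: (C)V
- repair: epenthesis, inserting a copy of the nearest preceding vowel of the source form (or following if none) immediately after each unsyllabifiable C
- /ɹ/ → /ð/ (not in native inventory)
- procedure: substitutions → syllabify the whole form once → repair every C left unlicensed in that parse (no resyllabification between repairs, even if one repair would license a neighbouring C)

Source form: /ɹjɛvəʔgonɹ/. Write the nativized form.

Substitution: /ɹ/ → /ð/, giving /ðjɛvəʔgonð/.
The consonants /ð/, /ʔ/, /n/, /ð/ cannot be parsed into a legal (C)V syllable (no codas are permitted; onsets are limited to one consonant).
Inserting the epenthetic vowel yields /ð/ → /ðɛ/, /ʔ/ → /ʔə/, /n/ → /no/, /ð/ → /ðo/.

ðɛjɛvəʔəgonoðo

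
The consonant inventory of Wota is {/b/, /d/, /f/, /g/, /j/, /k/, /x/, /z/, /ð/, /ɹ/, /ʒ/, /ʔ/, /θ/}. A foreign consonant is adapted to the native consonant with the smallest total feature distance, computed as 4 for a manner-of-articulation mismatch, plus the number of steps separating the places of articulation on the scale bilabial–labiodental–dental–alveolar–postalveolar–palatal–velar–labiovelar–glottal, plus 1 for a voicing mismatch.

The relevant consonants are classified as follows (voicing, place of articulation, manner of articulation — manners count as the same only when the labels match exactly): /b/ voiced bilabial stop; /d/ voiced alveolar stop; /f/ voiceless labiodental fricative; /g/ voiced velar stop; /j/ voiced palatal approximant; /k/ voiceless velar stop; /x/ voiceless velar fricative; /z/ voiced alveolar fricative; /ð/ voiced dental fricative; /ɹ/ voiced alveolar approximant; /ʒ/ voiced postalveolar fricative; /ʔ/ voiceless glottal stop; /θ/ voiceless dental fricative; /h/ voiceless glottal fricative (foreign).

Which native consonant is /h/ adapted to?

/x/ is closest: same manner (fricative), place distance 2 (glottal→velar), same voicing; total 2. Next closest is /ʔ/ at distance 4.

x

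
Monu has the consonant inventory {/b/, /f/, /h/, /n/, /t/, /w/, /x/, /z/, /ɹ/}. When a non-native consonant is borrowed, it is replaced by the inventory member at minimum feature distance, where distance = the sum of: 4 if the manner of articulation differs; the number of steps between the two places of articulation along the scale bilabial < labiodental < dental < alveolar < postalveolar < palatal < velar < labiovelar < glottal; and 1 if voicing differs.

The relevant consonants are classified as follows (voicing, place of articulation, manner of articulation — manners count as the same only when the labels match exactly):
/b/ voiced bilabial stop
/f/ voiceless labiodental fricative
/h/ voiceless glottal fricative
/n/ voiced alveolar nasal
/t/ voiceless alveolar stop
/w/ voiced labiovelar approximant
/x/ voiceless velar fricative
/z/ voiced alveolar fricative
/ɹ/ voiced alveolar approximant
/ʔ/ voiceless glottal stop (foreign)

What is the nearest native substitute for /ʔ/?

h

/h/ is closest: manner differs (stop→fricative, +4), place distance 0 (glottal→glottal), same voicing; total 4. Next closest is /t/ at distance 5.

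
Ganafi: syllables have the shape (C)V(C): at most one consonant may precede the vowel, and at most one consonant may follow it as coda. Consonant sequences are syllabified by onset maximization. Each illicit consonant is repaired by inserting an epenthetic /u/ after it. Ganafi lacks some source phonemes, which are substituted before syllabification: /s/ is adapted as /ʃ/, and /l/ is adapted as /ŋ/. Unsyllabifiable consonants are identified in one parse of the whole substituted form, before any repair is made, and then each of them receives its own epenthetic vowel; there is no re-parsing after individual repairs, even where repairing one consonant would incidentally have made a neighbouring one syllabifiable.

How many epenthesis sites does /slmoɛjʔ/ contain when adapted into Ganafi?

3

After substitution the input is /ʃŋmoɛjʔ/.
The unsyllabifiable consonants are /ʃ/, /ŋ/, /ʔ/; each receives one epenthetic vowel.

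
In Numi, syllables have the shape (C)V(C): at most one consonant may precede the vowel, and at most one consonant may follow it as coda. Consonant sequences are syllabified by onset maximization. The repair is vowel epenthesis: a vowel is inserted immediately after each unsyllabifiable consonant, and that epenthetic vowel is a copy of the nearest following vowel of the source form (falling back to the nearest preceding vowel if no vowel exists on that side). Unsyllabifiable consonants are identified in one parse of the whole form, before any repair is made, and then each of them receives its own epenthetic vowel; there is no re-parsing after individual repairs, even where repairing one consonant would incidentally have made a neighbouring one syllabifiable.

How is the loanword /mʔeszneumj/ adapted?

The consonants /m/, /z/, /j/ cannot be parsed into a legal (C)V(C) syllable (at most one coda consonant is licensed; onsets are limited to one consonant).
Epenthesis after each stranded consonant: /m/ → /me/, /z/ → /ze/, /j/ → /ju/.

meʔeszeneumju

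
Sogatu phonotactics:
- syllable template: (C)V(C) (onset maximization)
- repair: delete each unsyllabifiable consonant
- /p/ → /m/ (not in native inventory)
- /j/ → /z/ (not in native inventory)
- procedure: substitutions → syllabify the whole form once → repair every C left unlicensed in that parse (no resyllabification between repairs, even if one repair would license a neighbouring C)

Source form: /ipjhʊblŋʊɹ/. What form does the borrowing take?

Substitution: /p/ → /m/, /j/ → /z/, giving /imzhʊblŋʊɹ/.
Syllabifying with onset maximization leaves /z/, /l/ stranded (at most one coda consonant is licensed; onsets are limited to one consonant).
Each unlicensed consonant is deleted: /z/, /l/.

imhʊbŋʊɹ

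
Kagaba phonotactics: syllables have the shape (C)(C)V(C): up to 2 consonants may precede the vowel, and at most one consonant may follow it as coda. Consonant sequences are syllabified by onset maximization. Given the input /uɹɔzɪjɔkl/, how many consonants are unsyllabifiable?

Under (C)(C)V(C), the unsyllabifiable consonants are /l/ (at most one coda consonant is licensed; onsets may contain at most 2 consonants).

1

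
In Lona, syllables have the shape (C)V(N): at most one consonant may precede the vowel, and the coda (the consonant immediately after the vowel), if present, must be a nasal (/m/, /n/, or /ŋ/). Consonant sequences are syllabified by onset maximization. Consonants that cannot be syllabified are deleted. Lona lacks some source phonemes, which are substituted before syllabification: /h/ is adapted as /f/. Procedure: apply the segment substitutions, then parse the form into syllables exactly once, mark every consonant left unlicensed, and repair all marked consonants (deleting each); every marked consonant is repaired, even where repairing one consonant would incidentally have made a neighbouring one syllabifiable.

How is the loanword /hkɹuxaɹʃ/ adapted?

Substitution: /h/ → /f/, giving /fkɹuxaɹʃ/.
Under (C)V(N), the unsyllabifiable consonants are /f/, /k/, /ɹ/, /ʃ/ (only a nasal (/m/, /n/, or /ŋ/) is licensed in coda position; onsets are limited to one consonant).
Deleting the stranded consonants removes /f/, /k/, /ɹ/, /ʃ/.

ɹuxa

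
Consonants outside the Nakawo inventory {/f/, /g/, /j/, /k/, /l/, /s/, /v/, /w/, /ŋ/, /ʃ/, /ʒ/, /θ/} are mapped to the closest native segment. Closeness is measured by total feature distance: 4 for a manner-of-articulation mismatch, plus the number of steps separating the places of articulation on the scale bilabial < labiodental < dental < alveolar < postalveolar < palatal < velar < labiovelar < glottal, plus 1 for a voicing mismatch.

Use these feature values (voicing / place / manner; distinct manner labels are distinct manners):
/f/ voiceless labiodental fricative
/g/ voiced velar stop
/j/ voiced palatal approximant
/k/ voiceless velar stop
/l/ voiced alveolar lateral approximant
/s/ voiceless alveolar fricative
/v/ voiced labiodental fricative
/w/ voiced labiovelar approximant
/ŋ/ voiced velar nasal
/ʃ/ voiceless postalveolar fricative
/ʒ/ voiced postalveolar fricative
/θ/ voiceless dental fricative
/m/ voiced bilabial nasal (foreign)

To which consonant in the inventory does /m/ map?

v

/v/ is closest: manner differs (nasal→fricative, +4), place distance 1 (bilabial→labiodental), same voicing; total 5. Next closest is /f/ at distance 6.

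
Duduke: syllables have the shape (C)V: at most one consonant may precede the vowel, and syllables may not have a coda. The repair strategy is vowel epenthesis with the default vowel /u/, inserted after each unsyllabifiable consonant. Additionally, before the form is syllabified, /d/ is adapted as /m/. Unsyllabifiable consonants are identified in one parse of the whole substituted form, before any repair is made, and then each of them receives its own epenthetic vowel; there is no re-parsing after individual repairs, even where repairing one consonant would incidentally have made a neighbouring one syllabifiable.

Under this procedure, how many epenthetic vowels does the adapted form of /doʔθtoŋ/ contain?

3

After substitution the input is /moʔθtoŋ/.
The unsyllabifiable consonants are /ʔ/, /θ/, /ŋ/; each receives one epenthetic vowel.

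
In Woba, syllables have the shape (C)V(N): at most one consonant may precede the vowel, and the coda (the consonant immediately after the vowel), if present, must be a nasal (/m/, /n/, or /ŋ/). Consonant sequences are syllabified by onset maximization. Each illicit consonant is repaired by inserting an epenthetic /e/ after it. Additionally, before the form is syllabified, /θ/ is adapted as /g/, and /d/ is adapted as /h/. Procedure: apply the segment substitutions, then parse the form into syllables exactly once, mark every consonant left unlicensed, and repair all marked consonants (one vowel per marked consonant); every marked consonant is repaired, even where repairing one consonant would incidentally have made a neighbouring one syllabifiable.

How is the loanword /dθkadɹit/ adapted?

hegekaheɹite

Substitution: /d/ → /h/, /θ/ → /g/, giving /hgkahɹit/.
Under (C)V(N), the unsyllabifiable consonants are /h/, /g/, /h/, /t/ (only a nasal (/m/, /n/, or /ŋ/) is licensed in coda position; onsets are limited to one consonant).
Each unlicensed consonant becomes the onset of a new syllable: /h/ → /he/, /g/ → /ge/, /h/ → /he/, /t/ → /te/.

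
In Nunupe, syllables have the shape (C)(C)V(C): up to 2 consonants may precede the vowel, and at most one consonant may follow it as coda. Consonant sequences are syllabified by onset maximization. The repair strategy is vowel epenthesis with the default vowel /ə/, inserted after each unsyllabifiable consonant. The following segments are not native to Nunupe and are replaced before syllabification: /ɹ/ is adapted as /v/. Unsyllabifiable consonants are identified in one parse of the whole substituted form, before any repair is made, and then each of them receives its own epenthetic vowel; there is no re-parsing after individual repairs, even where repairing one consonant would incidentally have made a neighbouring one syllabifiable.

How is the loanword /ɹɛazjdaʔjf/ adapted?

vɛazjdaʔjəfə

Substitution: /ɹ/ → /v/, giving /vɛazjdaʔjf/.
Under (C)(C)V(C), the unsyllabifiable consonants are /j/, /f/ (at most one coda consonant is licensed; onsets may contain at most 2 consonants).
Epenthesis after each stranded consonant: /j/ → /jə/, /f/ → /fə/.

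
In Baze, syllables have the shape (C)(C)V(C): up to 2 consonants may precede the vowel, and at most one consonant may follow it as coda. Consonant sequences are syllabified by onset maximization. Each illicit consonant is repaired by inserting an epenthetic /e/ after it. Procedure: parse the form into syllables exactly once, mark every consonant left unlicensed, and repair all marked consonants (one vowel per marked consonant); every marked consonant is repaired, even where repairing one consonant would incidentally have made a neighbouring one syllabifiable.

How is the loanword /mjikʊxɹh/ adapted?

mjikʊxɹehe

Syllabifying with onset maximization leaves /ɹ/, /h/ stranded (at most one coda consonant is licensed; onsets may contain at most 2 consonants).
Inserting the epenthetic vowel yields /ɹ/ → /ɹe/, /h/ → /he/.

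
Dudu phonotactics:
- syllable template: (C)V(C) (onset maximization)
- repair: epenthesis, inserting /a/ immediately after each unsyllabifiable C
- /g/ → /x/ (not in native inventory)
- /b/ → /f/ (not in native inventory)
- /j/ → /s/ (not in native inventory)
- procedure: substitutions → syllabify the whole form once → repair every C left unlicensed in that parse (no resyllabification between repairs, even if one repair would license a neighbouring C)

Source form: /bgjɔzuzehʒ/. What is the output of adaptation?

faxasɔzuzehʒa

Substitution: /b/ → /f/, /g/ → /x/, /j/ → /s/, giving /fxsɔzuzehʒ/.
Syllabifying with onset maximization leaves /f/, /x/, /ʒ/ stranded (at most one coda consonant is licensed; onsets are limited to one consonant).
Inserting the epenthetic vowel yields /f/ → /fa/, /x/ → /xa/, /ʒ/ → /ʒa/.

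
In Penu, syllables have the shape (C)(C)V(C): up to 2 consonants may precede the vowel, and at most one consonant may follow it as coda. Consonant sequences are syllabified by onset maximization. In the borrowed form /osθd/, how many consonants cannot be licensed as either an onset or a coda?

Under (C)(C)V(C), the unsyllabifiable consonants are /θ/, /d/ (at most one coda consonant is licensed; onsets may contain at most 2 consonants).

2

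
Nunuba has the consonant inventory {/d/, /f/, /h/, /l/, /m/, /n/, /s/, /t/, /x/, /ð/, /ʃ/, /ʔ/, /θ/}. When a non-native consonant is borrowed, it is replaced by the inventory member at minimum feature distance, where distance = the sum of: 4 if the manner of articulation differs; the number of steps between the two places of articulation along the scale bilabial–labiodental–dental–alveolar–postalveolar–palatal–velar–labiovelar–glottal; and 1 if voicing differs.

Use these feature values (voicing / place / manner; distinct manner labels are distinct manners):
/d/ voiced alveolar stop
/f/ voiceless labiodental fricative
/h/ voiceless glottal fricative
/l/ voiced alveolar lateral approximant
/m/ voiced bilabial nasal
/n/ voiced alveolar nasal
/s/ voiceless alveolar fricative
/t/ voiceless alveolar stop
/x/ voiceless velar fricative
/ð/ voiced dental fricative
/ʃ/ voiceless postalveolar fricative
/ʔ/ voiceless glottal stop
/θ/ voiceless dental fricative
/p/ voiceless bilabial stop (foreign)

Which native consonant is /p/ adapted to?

/t/ is closest: same manner (stop), place distance 3 (bilabial→alveolar), same voicing; total 3. Next closest is /d/ at distance 4.

t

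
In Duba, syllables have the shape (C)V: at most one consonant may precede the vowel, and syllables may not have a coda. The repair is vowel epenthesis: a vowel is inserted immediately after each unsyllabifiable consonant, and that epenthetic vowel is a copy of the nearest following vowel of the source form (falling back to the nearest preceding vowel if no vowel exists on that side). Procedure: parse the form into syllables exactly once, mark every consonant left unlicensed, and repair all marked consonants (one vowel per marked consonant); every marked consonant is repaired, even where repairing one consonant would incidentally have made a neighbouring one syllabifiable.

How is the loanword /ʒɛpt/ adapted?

Under (C)V, the unsyllabifiable consonants are /p/, /t/ (no codas are permitted; onsets are limited to one consonant).
Epenthesis after each stranded consonant: /p/ → /pɛ/, /t/ → /tɛ/.

ʒɛpɛtɛ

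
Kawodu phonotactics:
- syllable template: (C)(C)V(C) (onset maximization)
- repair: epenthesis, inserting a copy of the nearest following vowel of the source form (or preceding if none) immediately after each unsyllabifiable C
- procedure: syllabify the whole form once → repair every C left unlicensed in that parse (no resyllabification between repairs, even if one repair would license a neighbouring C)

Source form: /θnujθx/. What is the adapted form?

Syllabifying with onset maximization leaves /θ/, /x/ stranded (at most one coda consonant is licensed; onsets may contain at most 2 consonants).
Inserting the epenthetic vowel yields /θ/ → /θu/, /x/ → /xu/.

θnujθuxu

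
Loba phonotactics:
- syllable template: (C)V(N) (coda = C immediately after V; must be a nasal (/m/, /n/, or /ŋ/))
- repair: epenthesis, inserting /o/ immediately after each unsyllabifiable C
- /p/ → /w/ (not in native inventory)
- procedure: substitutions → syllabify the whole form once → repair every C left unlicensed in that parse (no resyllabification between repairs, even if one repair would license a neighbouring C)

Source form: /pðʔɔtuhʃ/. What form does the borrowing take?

Substitution: /p/ → /w/, giving /wðʔɔtuhʃ/.
The consonants /w/, /ð/, /h/, /ʃ/ cannot be parsed into a legal (C)V(N) syllable (only a nasal (/m/, /n/, or /ŋ/) is licensed in coda position; onsets are limited to one consonant).
Each unlicensed consonant becomes the onset of a new syllable: /w/ → /wo/, /ð/ → /ðo/, /h/ → /ho/, /ʃ/ → /ʃo/.

woðoʔɔtuhoʃo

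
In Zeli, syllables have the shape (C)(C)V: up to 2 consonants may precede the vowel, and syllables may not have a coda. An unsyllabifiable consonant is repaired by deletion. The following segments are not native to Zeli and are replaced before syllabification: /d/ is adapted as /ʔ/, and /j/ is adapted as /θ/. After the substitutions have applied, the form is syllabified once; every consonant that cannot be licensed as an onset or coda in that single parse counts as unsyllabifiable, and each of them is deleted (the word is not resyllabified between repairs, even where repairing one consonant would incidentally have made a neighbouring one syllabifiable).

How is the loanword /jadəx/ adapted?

Substitution: /j/ → /θ/, /d/ → /ʔ/, giving /θaʔəx/.
Under (C)(C)V, the unsyllabifiable consonants are /x/ (no codas are permitted; onsets may contain at most 2 consonants).
Each unlicensed consonant is deleted: /x/.

θaʔə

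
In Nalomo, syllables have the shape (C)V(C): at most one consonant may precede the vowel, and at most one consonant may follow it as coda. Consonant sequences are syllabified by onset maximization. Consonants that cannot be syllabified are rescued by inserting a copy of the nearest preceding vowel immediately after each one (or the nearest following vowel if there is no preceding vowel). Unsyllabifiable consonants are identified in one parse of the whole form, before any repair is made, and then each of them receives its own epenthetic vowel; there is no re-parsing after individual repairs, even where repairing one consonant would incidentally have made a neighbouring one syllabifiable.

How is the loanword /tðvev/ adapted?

The consonants /t/, /ð/ cannot be parsed into a legal (C)V(C) syllable (at most one coda consonant is licensed; onsets are limited to one consonant).
Epenthesis after each stranded consonant: /t/ → /te/, /ð/ → /ðe/.

teðevev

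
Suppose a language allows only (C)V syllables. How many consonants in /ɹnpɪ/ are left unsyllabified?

Syllabifying with onset maximization leaves /ɹ/, /n/ stranded (no codas are permitted; onsets are limited to one consonant).

2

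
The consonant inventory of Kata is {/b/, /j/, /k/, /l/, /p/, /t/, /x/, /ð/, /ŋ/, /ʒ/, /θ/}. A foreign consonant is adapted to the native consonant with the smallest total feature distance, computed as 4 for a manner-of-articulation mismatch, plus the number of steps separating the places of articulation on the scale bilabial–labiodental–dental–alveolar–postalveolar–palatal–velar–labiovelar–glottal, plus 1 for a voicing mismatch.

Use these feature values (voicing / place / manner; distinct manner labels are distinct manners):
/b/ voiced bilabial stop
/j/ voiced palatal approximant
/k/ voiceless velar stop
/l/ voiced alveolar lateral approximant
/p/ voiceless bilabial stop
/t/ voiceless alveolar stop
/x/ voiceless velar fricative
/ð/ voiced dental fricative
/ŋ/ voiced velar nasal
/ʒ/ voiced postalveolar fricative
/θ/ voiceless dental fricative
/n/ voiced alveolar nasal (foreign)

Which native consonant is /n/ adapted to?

/ŋ/ is closest: same manner (nasal), place distance 3 (alveolar→velar), same voicing; total 3. Next closest is /l/ at distance 4.

ŋ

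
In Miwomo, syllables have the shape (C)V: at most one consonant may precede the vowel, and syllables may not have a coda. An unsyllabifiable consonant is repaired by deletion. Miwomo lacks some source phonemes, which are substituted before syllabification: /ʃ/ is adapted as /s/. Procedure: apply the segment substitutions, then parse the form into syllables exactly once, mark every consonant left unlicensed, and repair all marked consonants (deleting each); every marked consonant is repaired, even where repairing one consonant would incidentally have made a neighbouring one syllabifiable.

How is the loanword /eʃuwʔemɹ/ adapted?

esuʔe

Substitution: /ʃ/ → /s/, giving /esuwʔemɹ/.
The consonants /w/, /m/, /ɹ/ cannot be parsed into a legal (C)V syllable (no codas are permitted; onsets are limited to one consonant).
Deleting the stranded consonants removes /w/, /m/, /ɹ/.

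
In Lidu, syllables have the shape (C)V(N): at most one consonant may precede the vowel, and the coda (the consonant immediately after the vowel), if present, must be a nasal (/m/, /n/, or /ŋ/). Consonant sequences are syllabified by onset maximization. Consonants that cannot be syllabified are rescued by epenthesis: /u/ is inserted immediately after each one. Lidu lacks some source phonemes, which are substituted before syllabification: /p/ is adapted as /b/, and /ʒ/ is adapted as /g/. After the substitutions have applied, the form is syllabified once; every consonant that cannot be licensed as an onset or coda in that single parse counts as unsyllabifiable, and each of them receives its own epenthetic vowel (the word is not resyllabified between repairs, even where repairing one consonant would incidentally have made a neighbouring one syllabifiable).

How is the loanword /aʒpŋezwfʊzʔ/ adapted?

Substitution: /ʒ/ → /g/, /p/ → /b/, giving /agbŋezwfʊzʔ/.
The consonants /g/, /b/, /z/, /w/, /z/, /ʔ/ cannot be parsed into a legal (C)V(N) syllable (only a nasal (/m/, /n/, or /ŋ/) is licensed in coda position; onsets are limited to one consonant).
Inserting the epenthetic vowel yields /g/ → /gu/, /b/ → /bu/, /z/ → /zu/, /w/ → /wu/, /z/ → /zu/, /ʔ/ → /ʔu/.

agubuŋezuwufʊzuʔu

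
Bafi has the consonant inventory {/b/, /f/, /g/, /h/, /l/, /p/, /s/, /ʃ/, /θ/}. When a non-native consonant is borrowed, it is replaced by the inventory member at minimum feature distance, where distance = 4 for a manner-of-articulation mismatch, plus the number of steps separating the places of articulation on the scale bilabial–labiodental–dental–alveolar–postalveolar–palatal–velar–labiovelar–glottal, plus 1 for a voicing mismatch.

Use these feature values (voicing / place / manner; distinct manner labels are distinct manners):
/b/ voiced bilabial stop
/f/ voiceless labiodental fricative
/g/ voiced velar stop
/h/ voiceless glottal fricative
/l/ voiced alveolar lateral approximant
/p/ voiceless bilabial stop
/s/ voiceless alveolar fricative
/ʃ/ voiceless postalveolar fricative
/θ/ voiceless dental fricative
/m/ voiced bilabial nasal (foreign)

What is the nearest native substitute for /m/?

b

/b/ is closest: manner differs (nasal→stop, +4), place distance 0 (bilabial→bilabial), same voicing; total 4. Next closest is /p/ at distance 5.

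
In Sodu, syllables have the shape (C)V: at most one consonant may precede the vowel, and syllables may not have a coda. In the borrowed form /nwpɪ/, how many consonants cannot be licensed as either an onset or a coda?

2

The consonants /n/, /w/ cannot be parsed into a legal (C)V syllable (no codas are permitted; onsets are limited to one consonant).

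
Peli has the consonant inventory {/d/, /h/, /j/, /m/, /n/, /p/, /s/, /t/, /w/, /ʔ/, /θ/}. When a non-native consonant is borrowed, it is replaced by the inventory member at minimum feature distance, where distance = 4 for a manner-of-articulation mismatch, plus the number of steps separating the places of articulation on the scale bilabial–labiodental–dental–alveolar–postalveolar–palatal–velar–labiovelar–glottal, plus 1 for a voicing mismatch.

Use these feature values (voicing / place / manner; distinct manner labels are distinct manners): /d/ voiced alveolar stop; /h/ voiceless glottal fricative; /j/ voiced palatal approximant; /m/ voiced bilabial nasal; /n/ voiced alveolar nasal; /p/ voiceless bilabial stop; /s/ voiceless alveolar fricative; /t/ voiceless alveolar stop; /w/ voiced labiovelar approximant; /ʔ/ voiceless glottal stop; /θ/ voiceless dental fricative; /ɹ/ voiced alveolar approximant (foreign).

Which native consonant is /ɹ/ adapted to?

j

/j/ is closest: same manner (approximant), place distance 2 (alveolar→palatal), same voicing; total 2. Next closest is /d/ at distance 4.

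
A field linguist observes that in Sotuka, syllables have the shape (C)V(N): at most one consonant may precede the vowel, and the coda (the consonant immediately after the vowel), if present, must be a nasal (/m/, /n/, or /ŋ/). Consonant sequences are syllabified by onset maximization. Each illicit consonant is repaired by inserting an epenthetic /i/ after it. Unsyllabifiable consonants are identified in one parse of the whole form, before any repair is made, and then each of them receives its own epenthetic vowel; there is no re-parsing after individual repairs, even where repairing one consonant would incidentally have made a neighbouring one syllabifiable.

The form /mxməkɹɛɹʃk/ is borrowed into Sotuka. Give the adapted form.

The consonants /m/, /x/, /k/, /ɹ/, /ʃ/, /k/ cannot be parsed into a legal (C)V(N) syllable (only a nasal (/m/, /n/, or /ŋ/) is licensed in coda position; onsets are limited to one consonant).
Inserting the epenthetic vowel yields /m/ → /mi/, /x/ → /xi/, /k/ → /ki/, /ɹ/ → /ɹi/, /ʃ/ → /ʃi/, /k/ → /ki/.

miximəkiɹɛɹiʃiki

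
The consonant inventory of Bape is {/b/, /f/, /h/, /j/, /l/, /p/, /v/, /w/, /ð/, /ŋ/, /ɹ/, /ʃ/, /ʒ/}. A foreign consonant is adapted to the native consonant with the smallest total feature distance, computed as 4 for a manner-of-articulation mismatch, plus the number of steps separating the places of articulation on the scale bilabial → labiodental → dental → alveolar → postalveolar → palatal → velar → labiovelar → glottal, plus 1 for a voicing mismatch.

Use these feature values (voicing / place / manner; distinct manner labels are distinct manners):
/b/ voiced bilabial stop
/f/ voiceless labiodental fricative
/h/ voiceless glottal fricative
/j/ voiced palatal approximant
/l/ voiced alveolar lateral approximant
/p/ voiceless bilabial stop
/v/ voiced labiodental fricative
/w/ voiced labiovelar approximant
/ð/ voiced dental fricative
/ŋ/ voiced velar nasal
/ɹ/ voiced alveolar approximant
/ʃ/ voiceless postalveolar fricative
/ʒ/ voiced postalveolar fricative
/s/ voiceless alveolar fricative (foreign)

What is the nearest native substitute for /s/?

/ʃ/ is closest: same manner (fricative), place distance 1 (alveolar→postalveolar), same voicing; total 1. Next closest is /f/ at distance 2.

ʃ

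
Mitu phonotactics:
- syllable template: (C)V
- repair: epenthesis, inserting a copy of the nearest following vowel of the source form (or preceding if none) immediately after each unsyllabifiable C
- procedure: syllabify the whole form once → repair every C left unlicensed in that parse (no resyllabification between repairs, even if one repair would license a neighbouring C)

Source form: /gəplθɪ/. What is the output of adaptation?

The consonants /p/, /l/ cannot be parsed into a legal (C)V syllable (no codas are permitted; onsets are limited to one consonant).
Each unlicensed consonant becomes the onset of a new syllable: /p/ → /pɪ/, /l/ → /lɪ/.

gəpɪlɪθɪ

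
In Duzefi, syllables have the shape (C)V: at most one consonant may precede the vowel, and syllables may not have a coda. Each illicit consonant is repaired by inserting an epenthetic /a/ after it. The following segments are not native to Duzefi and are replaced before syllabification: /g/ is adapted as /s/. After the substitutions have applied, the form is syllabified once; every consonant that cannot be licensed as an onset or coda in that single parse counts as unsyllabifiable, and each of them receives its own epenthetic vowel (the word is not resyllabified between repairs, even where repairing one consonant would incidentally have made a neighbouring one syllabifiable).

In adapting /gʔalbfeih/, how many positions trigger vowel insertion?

4

After substitution the input is /sʔalbfeih/.
The unsyllabifiable consonants are /s/, /l/, /b/, /h/; each receives one epenthetic vowel.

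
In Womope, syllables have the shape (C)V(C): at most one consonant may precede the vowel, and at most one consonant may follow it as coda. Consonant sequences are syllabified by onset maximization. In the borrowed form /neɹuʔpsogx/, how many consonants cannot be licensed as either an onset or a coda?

2

The consonants /p/, /x/ cannot be parsed into a legal (C)V(C) syllable (at most one coda consonant is licensed; onsets are limited to one consonant).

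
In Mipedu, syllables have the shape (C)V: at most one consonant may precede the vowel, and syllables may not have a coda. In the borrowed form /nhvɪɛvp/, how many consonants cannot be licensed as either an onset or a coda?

The consonants /n/, /h/, /v/, /p/ cannot be parsed into a legal (C)V syllable (no codas are permitted; onsets are limited to one consonant).

4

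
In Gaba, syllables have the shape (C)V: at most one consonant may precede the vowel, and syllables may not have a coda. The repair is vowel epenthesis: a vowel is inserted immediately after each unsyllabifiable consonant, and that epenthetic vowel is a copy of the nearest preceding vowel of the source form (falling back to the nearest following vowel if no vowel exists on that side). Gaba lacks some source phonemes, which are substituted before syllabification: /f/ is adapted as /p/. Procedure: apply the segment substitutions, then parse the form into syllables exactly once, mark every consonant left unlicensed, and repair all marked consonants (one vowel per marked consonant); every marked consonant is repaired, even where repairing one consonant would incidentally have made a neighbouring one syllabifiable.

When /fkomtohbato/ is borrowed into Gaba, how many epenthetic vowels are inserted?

After substitution the input is /pkomtohbato/.
The unsyllabifiable consonants are /p/, /m/, /h/; each receives one epenthetic vowel.

3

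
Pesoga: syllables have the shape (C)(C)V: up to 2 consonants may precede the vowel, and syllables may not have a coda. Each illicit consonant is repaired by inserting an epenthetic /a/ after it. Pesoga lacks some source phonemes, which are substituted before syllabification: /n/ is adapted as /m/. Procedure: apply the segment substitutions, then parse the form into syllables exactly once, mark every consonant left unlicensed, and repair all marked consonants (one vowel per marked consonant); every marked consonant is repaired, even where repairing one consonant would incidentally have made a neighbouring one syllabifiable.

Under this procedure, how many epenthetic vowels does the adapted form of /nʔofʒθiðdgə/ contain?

After substitution the input is /mʔofʒθiðdgə/.
The unsyllabifiable consonants are /f/, /ð/; each receives one epenthetic vowel.

2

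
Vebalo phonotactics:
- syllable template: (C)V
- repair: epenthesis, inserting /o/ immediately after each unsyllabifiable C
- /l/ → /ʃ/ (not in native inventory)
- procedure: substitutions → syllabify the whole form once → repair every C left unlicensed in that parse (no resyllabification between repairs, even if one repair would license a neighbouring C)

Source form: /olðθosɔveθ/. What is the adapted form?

Substitution: /l/ → /ʃ/, giving /oʃðθosɔveθ/.
Under (C)V, the unsyllabifiable consonants are /ʃ/, /ð/, /θ/ (no codas are permitted; onsets are limited to one consonant).
Each unlicensed consonant becomes the onset of a new syllable: /ʃ/ → /ʃo/, /ð/ → /ðo/, /θ/ → /θo/.

oʃoðoθosɔveθo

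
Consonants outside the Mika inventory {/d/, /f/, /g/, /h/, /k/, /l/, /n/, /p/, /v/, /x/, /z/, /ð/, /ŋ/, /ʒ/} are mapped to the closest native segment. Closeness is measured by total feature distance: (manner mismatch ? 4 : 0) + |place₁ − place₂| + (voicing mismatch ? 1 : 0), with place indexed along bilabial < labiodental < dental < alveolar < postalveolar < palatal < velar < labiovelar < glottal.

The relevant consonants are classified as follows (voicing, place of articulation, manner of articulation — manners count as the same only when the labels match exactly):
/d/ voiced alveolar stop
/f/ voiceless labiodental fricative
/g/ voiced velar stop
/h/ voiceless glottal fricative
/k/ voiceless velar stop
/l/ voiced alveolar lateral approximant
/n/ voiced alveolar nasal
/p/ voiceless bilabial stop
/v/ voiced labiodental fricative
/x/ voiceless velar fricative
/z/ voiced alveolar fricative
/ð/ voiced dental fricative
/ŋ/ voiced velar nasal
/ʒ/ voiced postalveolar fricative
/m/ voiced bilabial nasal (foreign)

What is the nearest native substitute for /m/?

/n/ is closest: same manner (nasal), place distance 3 (bilabial→alveolar), same voicing; total 3. Next closest is /p/ at distance 5.

n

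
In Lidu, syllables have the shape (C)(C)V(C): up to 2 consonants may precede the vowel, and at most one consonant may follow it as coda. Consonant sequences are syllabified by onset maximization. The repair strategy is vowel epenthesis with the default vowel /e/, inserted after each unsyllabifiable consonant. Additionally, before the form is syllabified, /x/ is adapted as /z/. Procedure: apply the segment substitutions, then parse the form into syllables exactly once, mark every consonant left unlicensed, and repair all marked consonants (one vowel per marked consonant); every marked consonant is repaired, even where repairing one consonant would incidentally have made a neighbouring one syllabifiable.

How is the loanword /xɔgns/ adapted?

Substitution: /x/ → /z/, giving /zɔgns/.
Syllabifying with onset maximization leaves /n/, /s/ stranded (at most one coda consonant is licensed; onsets may contain at most 2 consonants).
Inserting the epenthetic vowel yields /n/ → /ne/, /s/ → /se/.

zɔgnese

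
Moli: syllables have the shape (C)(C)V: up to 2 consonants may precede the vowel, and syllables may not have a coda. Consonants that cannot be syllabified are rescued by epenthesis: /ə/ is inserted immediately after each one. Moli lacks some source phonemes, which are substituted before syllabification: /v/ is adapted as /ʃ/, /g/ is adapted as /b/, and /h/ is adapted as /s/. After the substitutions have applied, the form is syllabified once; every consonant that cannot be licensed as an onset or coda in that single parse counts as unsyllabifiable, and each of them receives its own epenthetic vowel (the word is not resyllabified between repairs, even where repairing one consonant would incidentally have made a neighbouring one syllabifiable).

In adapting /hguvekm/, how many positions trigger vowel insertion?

After substitution the input is /sbuʃekm/.
The unsyllabifiable consonants are /k/, /m/; each receives one epenthetic vowel.

2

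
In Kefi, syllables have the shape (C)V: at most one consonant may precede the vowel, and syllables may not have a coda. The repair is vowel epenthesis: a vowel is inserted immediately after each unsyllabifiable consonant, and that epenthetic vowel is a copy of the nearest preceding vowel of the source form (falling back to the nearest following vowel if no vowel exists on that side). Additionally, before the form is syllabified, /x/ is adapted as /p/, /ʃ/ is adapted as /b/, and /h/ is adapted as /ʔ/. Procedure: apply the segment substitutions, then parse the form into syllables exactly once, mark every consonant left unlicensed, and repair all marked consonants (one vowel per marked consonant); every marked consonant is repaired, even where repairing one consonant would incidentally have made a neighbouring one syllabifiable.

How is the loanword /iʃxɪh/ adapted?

ibipɪʔɪ

Substitution: /ʃ/ → /b/, /x/ → /p/, /h/ → /ʔ/, giving /ibpɪʔ/.
The consonants /b/, /ʔ/ cannot be parsed into a legal (C)V syllable (no codas are permitted; onsets are limited to one consonant).
Inserting the epenthetic vowel yields /b/ → /bi/, /ʔ/ → /ʔɪ/.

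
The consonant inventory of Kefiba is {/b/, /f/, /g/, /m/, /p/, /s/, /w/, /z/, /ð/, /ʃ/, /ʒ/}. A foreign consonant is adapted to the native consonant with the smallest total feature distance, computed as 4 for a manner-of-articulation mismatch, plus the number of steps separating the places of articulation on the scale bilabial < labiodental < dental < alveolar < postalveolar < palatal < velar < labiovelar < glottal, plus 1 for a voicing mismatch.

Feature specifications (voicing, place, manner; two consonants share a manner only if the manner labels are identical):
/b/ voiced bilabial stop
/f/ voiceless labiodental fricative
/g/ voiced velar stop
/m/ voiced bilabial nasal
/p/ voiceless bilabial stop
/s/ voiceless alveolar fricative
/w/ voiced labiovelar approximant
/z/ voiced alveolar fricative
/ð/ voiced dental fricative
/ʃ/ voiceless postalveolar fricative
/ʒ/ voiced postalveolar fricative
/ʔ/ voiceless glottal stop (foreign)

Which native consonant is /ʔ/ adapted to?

g

/g/ is closest: same manner (stop), place distance 2 (glottal→velar), voicing differs (+1); total 3. Next closest is /w/ at distance 6.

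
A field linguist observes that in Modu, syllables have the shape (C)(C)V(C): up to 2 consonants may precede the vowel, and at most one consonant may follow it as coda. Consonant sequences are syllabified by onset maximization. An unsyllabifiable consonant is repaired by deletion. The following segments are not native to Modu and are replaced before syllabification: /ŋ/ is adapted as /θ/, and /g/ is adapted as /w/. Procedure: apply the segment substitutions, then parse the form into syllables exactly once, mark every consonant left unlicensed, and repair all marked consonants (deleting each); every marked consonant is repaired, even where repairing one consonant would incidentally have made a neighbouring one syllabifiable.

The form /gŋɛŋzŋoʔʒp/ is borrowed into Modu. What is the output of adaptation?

Substitution: /g/ → /w/, /ŋ/ → /θ/, giving /wθɛθzθoʔʒp/.
Under (C)(C)V(C), the unsyllabifiable consonants are /ʒ/, /p/ (at most one coda consonant is licensed; onsets may contain at most 2 consonants).
Deleting the stranded consonants removes /ʒ/, /p/.

wθɛθzθoʔ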